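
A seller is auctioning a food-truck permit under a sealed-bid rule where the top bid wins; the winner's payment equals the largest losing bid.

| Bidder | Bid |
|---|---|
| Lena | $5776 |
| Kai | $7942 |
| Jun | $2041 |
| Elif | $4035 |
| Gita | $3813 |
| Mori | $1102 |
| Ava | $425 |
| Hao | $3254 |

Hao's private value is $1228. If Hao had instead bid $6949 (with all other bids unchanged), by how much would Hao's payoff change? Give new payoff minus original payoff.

$0

The highest bid among the other bidders is $7942; Hao's bid doesn't change that.
Original bid $3254: Hao is not highest (top rival bid is $7942); payoff $0.
Alternative bid $6949: Hao is not highest (top rival bid is $7942); payoff $0.
Change in payoff = $0 − ($0) = $0.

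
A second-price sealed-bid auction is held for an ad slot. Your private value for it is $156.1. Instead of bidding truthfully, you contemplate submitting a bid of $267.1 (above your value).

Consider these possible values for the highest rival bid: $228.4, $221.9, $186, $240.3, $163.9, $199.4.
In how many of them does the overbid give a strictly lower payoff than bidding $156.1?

6

The deviation hurts exactly when the highest competing bid lies strictly between $156.1 and $267.1 — overbidding then wins at a price above your value.
$228.4: inside the interval → strictly worse (loss $72.3).
$221.9: inside the interval → strictly worse (loss $65.8).
$186: inside the interval → strictly worse (loss $29.9).
$240.3: inside the interval → strictly worse (loss $84.2).
$163.9: inside the interval → strictly worse (loss $7.8).
$199.4: inside the interval → strictly worse (loss $43.3).
Count: 6.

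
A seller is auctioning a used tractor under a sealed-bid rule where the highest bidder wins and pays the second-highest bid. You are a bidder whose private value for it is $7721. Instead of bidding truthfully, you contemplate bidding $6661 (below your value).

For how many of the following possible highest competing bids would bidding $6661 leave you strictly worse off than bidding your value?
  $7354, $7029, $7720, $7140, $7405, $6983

6

The deviation hurts exactly when the highest competing bid lies strictly between $6661 and $7721 — underbidding then forfeits a profitable win.
$7354: inside the interval → strictly worse (loss $367).
$7029: inside the interval → strictly worse (loss $692).
$7720: inside the interval → strictly worse (loss $1).
$7140: inside the interval → strictly worse (loss $581).
$7405: inside the interval → strictly worse (loss $316).
$6983: inside the interval → strictly worse (loss $738).
Count: 6.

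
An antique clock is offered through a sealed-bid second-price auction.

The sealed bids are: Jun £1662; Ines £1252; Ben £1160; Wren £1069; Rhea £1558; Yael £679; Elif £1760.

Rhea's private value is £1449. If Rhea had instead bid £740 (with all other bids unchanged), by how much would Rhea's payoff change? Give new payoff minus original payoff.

The highest bid among the other bidders is £1760; Rhea's bid doesn't change that.
Original bid £1558: Rhea is not highest (top rival bid is £1760); payoff £0.
Alternative bid £740: Rhea is not highest (top rival bid is £1760); payoff £0.
Change in payoff = £0 − (£0) = £0.

£0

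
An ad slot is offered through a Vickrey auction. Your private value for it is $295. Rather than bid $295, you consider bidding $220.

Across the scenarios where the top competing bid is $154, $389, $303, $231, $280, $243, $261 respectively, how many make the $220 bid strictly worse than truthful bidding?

The deviation hurts exactly when the highest competing bid lies strictly between $220 and $295 — underbidding then forfeits a profitable win.
$154: below both → same outcome either way.
$389: above both → same outcome either way.
$303: above both → same outcome either way.
$231: inside the interval → strictly worse (loss $64).
$280: inside the interval → strictly worse (loss $15).
$243: inside the interval → strictly worse (loss $52).
$261: inside the interval → strictly worse (loss $34).
Count: 4.

4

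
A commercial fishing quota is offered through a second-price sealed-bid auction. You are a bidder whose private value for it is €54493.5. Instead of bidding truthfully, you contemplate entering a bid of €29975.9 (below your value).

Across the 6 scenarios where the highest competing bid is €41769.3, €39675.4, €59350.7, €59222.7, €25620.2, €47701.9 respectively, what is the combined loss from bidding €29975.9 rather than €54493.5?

The deviation costs you only when the competing bid falls strictly between €29975.9 and €54493.5; elsewhere both bids give the same outcome.
€41769.3: truthful payoff €12724.2, deviation payoff €0 → loss €12724.2.
€39675.4: truthful payoff €14818.1, deviation payoff €0 → loss €14818.1.
€59350.7: outcomes coincide → loss €0.
€59222.7: outcomes coincide → loss €0.
€25620.2: outcomes coincide → loss €0.
€47701.9: truthful payoff €6791.6, deviation payoff €0 → loss €6791.6.
Total loss = €12724.2 + €14818.1 + €6791.6 = €34333.9.
Because the price is fixed by the runner-up's bid, deviating from your value can only change a good outcome into a bad one — never the reverse.

€34333.9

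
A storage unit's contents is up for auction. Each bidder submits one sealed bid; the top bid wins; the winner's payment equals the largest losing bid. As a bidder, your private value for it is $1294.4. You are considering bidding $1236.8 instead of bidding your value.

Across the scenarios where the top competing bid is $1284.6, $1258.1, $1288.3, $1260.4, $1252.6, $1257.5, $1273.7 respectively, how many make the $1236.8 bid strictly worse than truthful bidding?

The deviation hurts exactly when the highest competing bid lies strictly between $1236.8 and $1294.4 — underbidding then forfeits a profitable win.
$1284.6: inside the interval → strictly worse (loss $9.8).
$1258.1: inside the interval → strictly worse (loss $36.3).
$1288.3: inside the interval → strictly worse (loss $6.1).
$1260.4: inside the interval → strictly worse (loss $34).
$1252.6: inside the interval → strictly worse (loss $41.8).
$1257.5: inside the interval → strictly worse (loss $36.9).
$1273.7: inside the interval → strictly worse (loss $20.7).
Count: 7.

7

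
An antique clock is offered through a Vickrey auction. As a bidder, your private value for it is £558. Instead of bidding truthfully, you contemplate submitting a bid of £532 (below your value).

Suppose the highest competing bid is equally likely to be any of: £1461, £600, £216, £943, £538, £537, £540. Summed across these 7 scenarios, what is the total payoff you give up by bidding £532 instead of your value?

£59

The deviation costs you only when the competing bid falls strictly between £532 and £558; elsewhere both bids give the same outcome.
£1461: outcomes coincide → loss £0.
£600: outcomes coincide → loss £0.
£216: outcomes coincide → loss £0.
£943: outcomes coincide → loss £0.
£538: truthful payoff £20, deviation payoff £0 → loss £20.
£537: truthful payoff £21, deviation payoff £0 → loss £21.
£540: truthful payoff £18, deviation payoff £0 → loss £18.
Total loss = £20 + £21 + £18 = £59.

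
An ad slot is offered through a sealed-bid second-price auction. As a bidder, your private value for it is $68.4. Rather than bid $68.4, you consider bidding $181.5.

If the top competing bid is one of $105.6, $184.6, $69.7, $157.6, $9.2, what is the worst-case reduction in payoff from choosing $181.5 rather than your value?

$89.2

$105.6: truthful gives $0, deviation gives −$37.2 → loss $37.2.
$184.6: same outcome either way → loss $0.
$69.7: truthful gives $0, deviation gives −$1.3 → loss $1.3.
$157.6: truthful gives $0, deviation gives −$89.2 → loss $89.2.
$9.2: same outcome either way → loss $0.
Maximum loss: $89.2.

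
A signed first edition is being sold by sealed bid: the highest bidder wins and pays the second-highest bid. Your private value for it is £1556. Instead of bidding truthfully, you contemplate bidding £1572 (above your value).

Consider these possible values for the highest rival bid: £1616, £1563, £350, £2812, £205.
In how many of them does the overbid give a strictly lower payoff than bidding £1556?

The deviation hurts exactly when the highest competing bid lies strictly between £1556 and £1572 — overbidding then wins at a price above your value.
£1616: above both → same outcome either way.
£1563: inside the interval → strictly worse (loss £7).
£350: below both → same outcome either way.
£2812: above both → same outcome either way.
£205: below both → same outcome either way.
Count: 1.

1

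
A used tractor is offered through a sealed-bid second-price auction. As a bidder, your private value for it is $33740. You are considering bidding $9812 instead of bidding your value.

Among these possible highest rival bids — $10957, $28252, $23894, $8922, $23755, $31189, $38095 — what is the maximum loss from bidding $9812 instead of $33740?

$22783

$10957: truthful gives $22783, deviation gives $0 → loss $22783.
$28252: truthful gives $5488, deviation gives $0 → loss $5488.
$23894: truthful gives $9846, deviation gives $0 → loss $9846.
$8922: same outcome either way → loss $0.
$23755: truthful gives $9985, deviation gives $0 → loss $9985.
$31189: truthful gives $2551, deviation gives $0 → loss $2551.
$38095: same outcome either way → loss $0.
Maximum loss: $22783.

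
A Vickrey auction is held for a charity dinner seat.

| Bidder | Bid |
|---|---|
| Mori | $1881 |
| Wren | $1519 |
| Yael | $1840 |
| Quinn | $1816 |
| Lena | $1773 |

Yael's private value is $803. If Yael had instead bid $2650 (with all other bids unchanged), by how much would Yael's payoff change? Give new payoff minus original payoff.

The highest bid among the other bidders is $1881; Yael's bid doesn't change that.
Original bid $1840: Yael is not highest (top rival bid is $1881); payoff $0.
Alternative bid $2650: Yael is highest, pays the top rival bid $1881; payoff $803 − $1881 = −$1078.
Change in payoff = −$1078 − ($0) = −$1078.

−$1078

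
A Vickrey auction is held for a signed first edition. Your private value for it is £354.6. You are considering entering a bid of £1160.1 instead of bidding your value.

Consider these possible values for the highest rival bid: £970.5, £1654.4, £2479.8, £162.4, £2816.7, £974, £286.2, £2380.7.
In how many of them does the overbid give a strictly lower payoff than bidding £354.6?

2

The deviation hurts exactly when the highest competing bid lies strictly between £354.6 and £1160.1 — overbidding then wins at a price above your value.
£970.5: inside the interval → strictly worse (loss £615.9).
£1654.4: above both → same outcome either way.
£2479.8: above both → same outcome either way.
£162.4: below both → same outcome either way.
£2816.7: above both → same outcome either way.
£974: inside the interval → strictly worse (loss £619.4).
£286.2: below both → same outcome either way.
£2380.7: above both → same outcome either way.
Count: 2.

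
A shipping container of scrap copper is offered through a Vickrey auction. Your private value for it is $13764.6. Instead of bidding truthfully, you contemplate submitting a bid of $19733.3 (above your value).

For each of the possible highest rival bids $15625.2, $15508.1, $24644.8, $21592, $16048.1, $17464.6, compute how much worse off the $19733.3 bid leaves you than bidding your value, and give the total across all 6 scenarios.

$9587.6

The deviation costs you only when the competing bid falls strictly between $13764.6 and $19733.3; elsewhere both bids give the same outcome.
$15625.2: truthful payoff $0, deviation payoff −$1860.6 → loss $1860.6.
$15508.1: truthful payoff $0, deviation payoff −$1743.5 → loss $1743.5.
$24644.8: outcomes coincide → loss $0.
$21592: outcomes coincide → loss $0.
$16048.1: truthful payoff $0, deviation payoff −$2283.5 → loss $2283.5.
$17464.6: truthful payoff $0, deviation payoff −$3700 → loss $3700.
Total loss = $1860.6 + $1743.5 + $2283.5 + $3700 = $9587.6.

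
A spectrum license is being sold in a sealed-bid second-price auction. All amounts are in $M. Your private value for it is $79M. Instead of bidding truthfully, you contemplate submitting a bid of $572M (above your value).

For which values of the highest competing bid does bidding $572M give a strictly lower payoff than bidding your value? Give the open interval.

($79M, $572M)

If the competing bid is below $79M, both bids win at the same price — no difference.
If it is above $572M, both bids lose — no difference.
If it lies strictly between $79M and $572M, bidding your value loses (payoff 0) while bidding $572M wins at a price above your value (payoff negative).
So the deviation strictly hurts on the open interval ($79M, $572M).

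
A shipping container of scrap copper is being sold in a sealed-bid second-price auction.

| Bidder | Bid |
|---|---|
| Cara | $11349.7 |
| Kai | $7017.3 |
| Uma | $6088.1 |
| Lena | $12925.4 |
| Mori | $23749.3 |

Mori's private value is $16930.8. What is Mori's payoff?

$4005.4

Highest bid: Mori at $23749.3, so Mori wins.
Second-highest bid: Lena at $12925.4 — that is the price the winner pays.
Mori's payoff = value − price = $16930.8 − $12925.4 = $4005.4.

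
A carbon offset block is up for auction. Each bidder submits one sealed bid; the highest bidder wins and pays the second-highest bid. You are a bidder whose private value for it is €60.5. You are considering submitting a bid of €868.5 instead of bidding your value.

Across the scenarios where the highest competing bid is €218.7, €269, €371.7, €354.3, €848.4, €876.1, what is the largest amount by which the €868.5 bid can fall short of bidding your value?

€218.7: truthful gives €0, deviation gives −€158.2 → loss €158.2.
€269: truthful gives €0, deviation gives −€208.5 → loss €208.5.
€371.7: truthful gives €0, deviation gives −€311.2 → loss €311.2.
€354.3: truthful gives €0, deviation gives −€293.8 → loss €293.8.
€848.4: truthful gives €0, deviation gives −€787.9 → loss €787.9.
€876.1: same outcome either way → loss €0.
Maximum loss: €787.9.

€787.9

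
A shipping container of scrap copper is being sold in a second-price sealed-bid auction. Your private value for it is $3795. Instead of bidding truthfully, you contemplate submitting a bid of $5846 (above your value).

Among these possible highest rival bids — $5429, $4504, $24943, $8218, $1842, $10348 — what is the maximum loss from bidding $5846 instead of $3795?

$1634

$5429: truthful gives $0, deviation gives −$1634 → loss $1634.
$4504: truthful gives $0, deviation gives −$709 → loss $709.
$24943: same outcome either way → loss $0.
$8218: same outcome either way → loss $0.
$1842: same outcome either way → loss $0.
$10348: same outcome either way → loss $0.
Maximum loss: $1634.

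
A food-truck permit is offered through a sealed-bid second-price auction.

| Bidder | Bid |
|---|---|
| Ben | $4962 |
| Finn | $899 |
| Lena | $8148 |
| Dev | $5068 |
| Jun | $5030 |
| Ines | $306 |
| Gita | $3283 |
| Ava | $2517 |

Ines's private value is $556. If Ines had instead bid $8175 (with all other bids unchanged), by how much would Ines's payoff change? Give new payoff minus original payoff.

The highest bid among the other bidders is $8148; Ines's bid doesn't change that.
Original bid $306: Ines is not highest (top rival bid is $8148); payoff $0.
Alternative bid $8175: Ines is highest, pays the top rival bid $8148; payoff $556 − $8148 = −$7592.
Change in payoff = −$7592 − ($0) = −$7592.

−$7592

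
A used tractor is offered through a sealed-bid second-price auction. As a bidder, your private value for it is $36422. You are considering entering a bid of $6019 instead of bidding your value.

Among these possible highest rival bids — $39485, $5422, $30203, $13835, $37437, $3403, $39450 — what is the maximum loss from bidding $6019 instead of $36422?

$39485: same outcome either way → loss $0.
$5422: same outcome either way → loss $0.
$30203: truthful gives $6219, deviation gives $0 → loss $6219.
$13835: truthful gives $22587, deviation gives $0 → loss $22587.
$37437: same outcome either way → loss $0.
$3403: same outcome either way → loss $0.
$39450: same outcome either way → loss $0.
Maximum loss: $22587.

$22587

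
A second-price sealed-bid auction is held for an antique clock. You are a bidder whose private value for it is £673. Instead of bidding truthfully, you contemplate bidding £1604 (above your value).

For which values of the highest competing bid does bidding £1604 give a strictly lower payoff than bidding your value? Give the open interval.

If the competing bid is below £673, both bids win at the same price — no difference.
If it is above £1604, both bids lose — no difference.
If it lies strictly between £673 and £1604, bidding your value loses (payoff 0) while bidding £1604 wins at a price above your value (payoff negative).
So the deviation strictly hurts on the open interval (£673, £1604).
Truthful bidding weakly dominates here: raising your bid can only win items priced above your value, and lowering it can only forfeit items priced below.

(£673, £1604)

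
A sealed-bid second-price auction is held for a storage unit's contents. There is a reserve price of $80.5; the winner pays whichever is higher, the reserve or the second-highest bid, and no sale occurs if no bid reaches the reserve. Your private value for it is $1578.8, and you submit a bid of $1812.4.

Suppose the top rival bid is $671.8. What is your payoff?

Your bid $1812.4 is the highest and exceeds the reserve.
Price = max(second-highest bid, reserve) = max($671.8, $80.5) = $671.8.
Payoff = $1578.8 − $671.8 = $907.

$907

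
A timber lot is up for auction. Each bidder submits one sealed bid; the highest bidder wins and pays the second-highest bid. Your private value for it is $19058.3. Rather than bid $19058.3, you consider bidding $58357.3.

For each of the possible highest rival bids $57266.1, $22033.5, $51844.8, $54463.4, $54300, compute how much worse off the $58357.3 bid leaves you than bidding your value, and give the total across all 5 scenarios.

The deviation costs you only when the competing bid falls strictly between $19058.3 and $58357.3; elsewhere both bids give the same outcome.
$57266.1: truthful payoff $0, deviation payoff −$38207.8 → loss $38207.8.
$22033.5: truthful payoff $0, deviation payoff −$2975.2 → loss $2975.2.
$51844.8: truthful payoff $0, deviation payoff −$32786.5 → loss $32786.5.
$54463.4: truthful payoff $0, deviation payoff −$35405.1 → loss $35405.1.
$54300: truthful payoff $0, deviation payoff −$35241.7 → loss $35241.7.
Total loss = $38207.8 + $2975.2 + $32786.5 + $35405.1 + $35241.7 = $144616.3.

$144616.3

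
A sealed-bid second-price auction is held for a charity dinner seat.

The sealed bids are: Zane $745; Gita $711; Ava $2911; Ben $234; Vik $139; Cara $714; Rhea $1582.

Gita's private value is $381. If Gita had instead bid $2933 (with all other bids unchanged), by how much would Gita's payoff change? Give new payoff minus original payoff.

The highest bid among the other bidders is $2911; Gita's bid doesn't change that.
Original bid $711: Gita is not highest (top rival bid is $2911); payoff $0.
Alternative bid $2933: Gita is highest, pays the top rival bid $2911; payoff $381 − $2911 = −$2530.
Change in payoff = −$2530 − ($0) = −$2530.

−$2530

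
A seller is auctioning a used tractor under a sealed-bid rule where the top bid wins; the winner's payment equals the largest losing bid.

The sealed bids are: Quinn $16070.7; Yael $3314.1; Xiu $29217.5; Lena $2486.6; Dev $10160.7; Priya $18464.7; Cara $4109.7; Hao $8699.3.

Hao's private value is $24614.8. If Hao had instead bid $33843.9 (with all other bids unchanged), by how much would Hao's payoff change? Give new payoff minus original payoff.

−$4602.7

The highest bid among the other bidders is $29217.5; Hao's bid doesn't change that.
Original bid $8699.3: Hao is not highest (top rival bid is $29217.5); payoff $0.
Alternative bid $33843.9: Hao is highest, pays the top rival bid $29217.5; payoff $24614.8 − $29217.5 = −$4602.7.
Change in payoff = −$4602.7 − ($0) = −$4602.7.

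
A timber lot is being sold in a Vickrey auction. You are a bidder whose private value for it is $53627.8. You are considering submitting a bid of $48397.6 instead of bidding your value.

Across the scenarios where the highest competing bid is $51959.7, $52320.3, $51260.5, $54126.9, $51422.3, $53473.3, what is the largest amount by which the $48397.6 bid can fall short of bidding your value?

$2367.3

$51959.7: truthful gives $1668.1, deviation gives $0 → loss $1668.1.
$52320.3: truthful gives $1307.5, deviation gives $0 → loss $1307.5.
$51260.5: truthful gives $2367.3, deviation gives $0 → loss $2367.3.
$54126.9: same outcome either way → loss $0.
$51422.3: truthful gives $2205.5, deviation gives $0 → loss $2205.5.
$53473.3: truthful gives $154.5, deviation gives $0 → loss $154.5.
Maximum loss: $2367.3.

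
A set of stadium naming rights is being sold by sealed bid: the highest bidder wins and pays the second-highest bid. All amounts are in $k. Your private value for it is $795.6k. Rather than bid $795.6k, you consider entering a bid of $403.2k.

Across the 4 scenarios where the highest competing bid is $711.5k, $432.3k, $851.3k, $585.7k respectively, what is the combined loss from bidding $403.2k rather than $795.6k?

The deviation costs you only when the competing bid falls strictly between $403.2k and $795.6k; elsewhere both bids give the same outcome.
$711.5k: truthful payoff $84.1k, deviation payoff $0k → loss $84.1k.
$432.3k: truthful payoff $363.3k, deviation payoff $0k → loss $363.3k.
$851.3k: outcomes coincide → loss $0k.
$585.7k: truthful payoff $209.9k, deviation payoff $0k → loss $209.9k.
Total loss = $84.1k + $363.3k + $209.9k = $657.3k.

$657.3k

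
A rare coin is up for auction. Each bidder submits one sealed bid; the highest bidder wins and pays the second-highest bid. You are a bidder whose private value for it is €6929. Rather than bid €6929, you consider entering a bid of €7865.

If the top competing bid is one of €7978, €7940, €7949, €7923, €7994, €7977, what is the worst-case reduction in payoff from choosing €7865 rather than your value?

€7978: same outcome either way → loss €0.
€7940: same outcome either way → loss €0.
€7949: same outcome either way → loss €0.
€7923: same outcome either way → loss €0.
€7994: same outcome either way → loss €0.
€7977: same outcome either way → loss €0.
Maximum loss: €0.

€0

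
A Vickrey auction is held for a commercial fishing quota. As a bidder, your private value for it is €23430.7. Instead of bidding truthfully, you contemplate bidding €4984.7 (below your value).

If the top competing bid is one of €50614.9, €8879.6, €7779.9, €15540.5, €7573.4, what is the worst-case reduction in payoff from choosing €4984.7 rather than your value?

€50614.9: same outcome either way → loss €0.
€8879.6: truthful gives €14551.1, deviation gives €0 → loss €14551.1.
€7779.9: truthful gives €15650.8, deviation gives €0 → loss €15650.8.
€15540.5: truthful gives €7890.2, deviation gives €0 → loss €7890.2.
€7573.4: truthful gives €15857.3, deviation gives €0 → loss €15857.3.
Maximum loss: €15857.3.

€15857.3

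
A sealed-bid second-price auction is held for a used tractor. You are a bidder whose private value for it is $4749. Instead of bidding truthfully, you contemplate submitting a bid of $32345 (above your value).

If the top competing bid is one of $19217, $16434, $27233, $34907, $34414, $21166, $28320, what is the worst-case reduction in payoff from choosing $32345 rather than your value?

$23571

$19217: truthful gives $0, deviation gives −$14468 → loss $14468.
$16434: truthful gives $0, deviation gives −$11685 → loss $11685.
$27233: truthful gives $0, deviation gives −$22484 → loss $22484.
$34907: same outcome either way → loss $0.
$34414: same outcome either way → loss $0.
$21166: truthful gives $0, deviation gives −$16417 → loss $16417.
$28320: truthful gives $0, deviation gives −$23571 → loss $23571.
Maximum loss: $23571.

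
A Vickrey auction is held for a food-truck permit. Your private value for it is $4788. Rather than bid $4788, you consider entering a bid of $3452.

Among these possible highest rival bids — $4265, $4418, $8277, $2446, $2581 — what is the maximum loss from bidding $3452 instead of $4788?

$523

$4265: truthful gives $523, deviation gives $0 → loss $523.
$4418: truthful gives $370, deviation gives $0 → loss $370.
$8277: same outcome either way → loss $0.
$2446: same outcome either way → loss $0.
$2581: same outcome either way → loss $0.
Maximum loss: $523.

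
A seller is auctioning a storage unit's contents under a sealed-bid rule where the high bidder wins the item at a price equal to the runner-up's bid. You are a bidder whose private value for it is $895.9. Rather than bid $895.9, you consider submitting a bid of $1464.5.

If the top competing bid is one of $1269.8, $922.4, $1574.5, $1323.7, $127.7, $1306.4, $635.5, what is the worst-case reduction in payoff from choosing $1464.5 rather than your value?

$427.8

$1269.8: truthful gives $0, deviation gives −$373.9 → loss $373.9.
$922.4: truthful gives $0, deviation gives −$26.5 → loss $26.5.
$1574.5: same outcome either way → loss $0.
$1323.7: truthful gives $0, deviation gives −$427.8 → loss $427.8.
$127.7: same outcome either way → loss $0.
$1306.4: truthful gives $0, deviation gives −$410.5 → loss $410.5.
$635.5: same outcome either way → loss $0.
Maximum loss: $427.8.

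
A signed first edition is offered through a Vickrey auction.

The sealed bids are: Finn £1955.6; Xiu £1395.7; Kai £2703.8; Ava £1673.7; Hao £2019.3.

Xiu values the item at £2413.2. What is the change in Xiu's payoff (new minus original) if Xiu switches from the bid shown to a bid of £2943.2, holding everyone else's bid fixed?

−£290.6

The highest bid among the other bidders is £2703.8; Xiu's bid doesn't change that.
Original bid £1395.7: Xiu is not highest (top rival bid is £2703.8); payoff £0.
Alternative bid £2943.2: Xiu is highest, pays the top rival bid £2703.8; payoff £2413.2 − £2703.8 = −£290.6.
Change in payoff = −£290.6 − (£0) = −£290.6.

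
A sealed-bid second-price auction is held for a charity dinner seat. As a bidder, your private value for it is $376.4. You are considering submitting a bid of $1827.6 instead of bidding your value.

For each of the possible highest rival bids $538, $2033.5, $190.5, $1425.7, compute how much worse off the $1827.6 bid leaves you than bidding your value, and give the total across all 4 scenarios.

The deviation costs you only when the competing bid falls strictly between $376.4 and $1827.6; elsewhere both bids give the same outcome.
$538: truthful payoff $0, deviation payoff −$161.6 → loss $161.6.
$2033.5: outcomes coincide → loss $0.
$190.5: outcomes coincide → loss $0.
$1425.7: truthful payoff $0, deviation payoff −$1049.3 → loss $1049.3.
Total loss = $161.6 + $1049.3 = $1210.9.

$1210.9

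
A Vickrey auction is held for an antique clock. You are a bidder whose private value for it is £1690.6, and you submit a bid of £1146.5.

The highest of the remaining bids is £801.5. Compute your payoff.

£889.1

Your bid £1146.5 exceeds the highest competing bid £801.5, so you win.
In a second-price auction the winner pays the second-highest bid, £801.5.
Payoff = value − price = £1690.6 − £801.5 = £889.1.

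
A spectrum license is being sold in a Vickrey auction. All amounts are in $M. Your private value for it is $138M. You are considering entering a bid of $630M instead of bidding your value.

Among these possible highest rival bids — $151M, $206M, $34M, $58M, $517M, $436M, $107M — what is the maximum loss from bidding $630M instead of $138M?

$151M: truthful gives $0M, deviation gives −$13M → loss $13M.
$206M: truthful gives $0M, deviation gives −$68M → loss $68M.
$34M: same outcome either way → loss $0M.
$58M: same outcome either way → loss $0M.
$517M: truthful gives $0M, deviation gives −$379M → loss $379M.
$436M: truthful gives $0M, deviation gives −$298M → loss $298M.
$107M: same outcome either way → loss $0M.
Maximum loss: $379M.

$379M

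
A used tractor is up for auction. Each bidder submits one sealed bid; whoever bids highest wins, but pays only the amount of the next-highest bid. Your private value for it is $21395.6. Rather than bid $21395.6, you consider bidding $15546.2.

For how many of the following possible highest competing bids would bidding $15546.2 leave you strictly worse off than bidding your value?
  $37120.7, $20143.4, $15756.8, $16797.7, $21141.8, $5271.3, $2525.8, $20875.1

5

The deviation hurts exactly when the highest competing bid lies strictly between $15546.2 and $21395.6 — underbidding then forfeits a profitable win.
$37120.7: above both → same outcome either way.
$20143.4: inside the interval → strictly worse (loss $1252.2).
$15756.8: inside the interval → strictly worse (loss $5638.8).
$16797.7: inside the interval → strictly worse (loss $4597.9).
$21141.8: inside the interval → strictly worse (loss $253.8).
$5271.3: below both → same outcome either way.
$2525.8: below both → same outcome either way.
$20875.1: inside the interval → strictly worse (loss $520.5).
Count: 5.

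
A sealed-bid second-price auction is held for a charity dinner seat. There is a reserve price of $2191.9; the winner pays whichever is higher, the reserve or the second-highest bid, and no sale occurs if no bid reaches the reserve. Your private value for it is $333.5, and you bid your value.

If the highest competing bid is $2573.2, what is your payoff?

$0

Your bid $333.5 is below the highest competing bid $2573.2, so you lose. Payoff $0.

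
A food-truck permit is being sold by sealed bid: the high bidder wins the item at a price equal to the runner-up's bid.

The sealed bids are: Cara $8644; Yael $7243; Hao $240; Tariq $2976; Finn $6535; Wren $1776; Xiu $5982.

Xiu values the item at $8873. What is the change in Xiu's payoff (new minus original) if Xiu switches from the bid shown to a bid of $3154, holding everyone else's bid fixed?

The highest bid among the other bidders is $8644; Xiu's bid doesn't change that.
Original bid $5982: Xiu is not highest (top rival bid is $8644); payoff $0.
Alternative bid $3154: Xiu is not highest (top rival bid is $8644); payoff $0.
Change in payoff = $0 − ($0) = $0.

$0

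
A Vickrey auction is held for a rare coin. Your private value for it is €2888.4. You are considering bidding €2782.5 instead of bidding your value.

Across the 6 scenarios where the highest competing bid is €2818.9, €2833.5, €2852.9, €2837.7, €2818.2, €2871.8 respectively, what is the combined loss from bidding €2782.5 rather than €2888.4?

The deviation costs you only when the competing bid falls strictly between €2782.5 and €2888.4; elsewhere both bids give the same outcome.
€2818.9: truthful payoff €69.5, deviation payoff €0 → loss €69.5.
€2833.5: truthful payoff €54.9, deviation payoff €0 → loss €54.9.
€2852.9: truthful payoff €35.5, deviation payoff €0 → loss €35.5.
€2837.7: truthful payoff €50.7, deviation payoff €0 → loss €50.7.
€2818.2: truthful payoff €70.2, deviation payoff €0 → loss €70.2.
€2871.8: truthful payoff €16.6, deviation payoff €0 → loss €16.6.
Total loss = €69.5 + €54.9 + €35.5 + €50.7 + €70.2 + €16.6 = €297.4.

€297.4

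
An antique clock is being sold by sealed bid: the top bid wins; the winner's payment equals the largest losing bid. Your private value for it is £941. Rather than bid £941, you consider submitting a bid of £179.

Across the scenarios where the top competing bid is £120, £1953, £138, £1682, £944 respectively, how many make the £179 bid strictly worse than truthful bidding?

0

The deviation hurts exactly when the highest competing bid lies strictly between £179 and £941 — underbidding then forfeits a profitable win.
£120: below both → same outcome either way.
£1953: above both → same outcome either way.
£138: below both → same outcome either way.
£1682: above both → same outcome either way.
£944: above both → same outcome either way.
Count: 0.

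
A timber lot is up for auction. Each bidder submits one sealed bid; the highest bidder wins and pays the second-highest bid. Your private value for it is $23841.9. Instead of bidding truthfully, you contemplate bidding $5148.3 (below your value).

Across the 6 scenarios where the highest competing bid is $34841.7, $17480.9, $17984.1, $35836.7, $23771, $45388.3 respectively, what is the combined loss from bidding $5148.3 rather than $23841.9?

The deviation costs you only when the competing bid falls strictly between $5148.3 and $23841.9; elsewhere both bids give the same outcome.
$34841.7: outcomes coincide → loss $0.
$17480.9: truthful payoff $6361, deviation payoff $0 → loss $6361.
$17984.1: truthful payoff $5857.8, deviation payoff $0 → loss $5857.8.
$35836.7: outcomes coincide → loss $0.
$23771: truthful payoff $70.9, deviation payoff $0 → loss $70.9.
$45388.3: outcomes coincide → loss $0.
Total loss = $6361 + $5857.8 + $70.9 = $12289.7.
In a second-price auction your bid sets only whether you win, not what you pay, so bidding your true value is weakly dominant.

$12289.7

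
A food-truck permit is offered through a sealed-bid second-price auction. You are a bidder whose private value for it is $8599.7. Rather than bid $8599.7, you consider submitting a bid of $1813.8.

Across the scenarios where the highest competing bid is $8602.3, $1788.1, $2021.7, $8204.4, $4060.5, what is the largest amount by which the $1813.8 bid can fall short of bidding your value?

$8602.3: same outcome either way → loss $0.
$1788.1: same outcome either way → loss $0.
$2021.7: truthful gives $6578, deviation gives $0 → loss $6578.
$8204.4: truthful gives $395.3, deviation gives $0 → loss $395.3.
$4060.5: truthful gives $4539.2, deviation gives $0 → loss $4539.2.
Maximum loss: $6578.

$6578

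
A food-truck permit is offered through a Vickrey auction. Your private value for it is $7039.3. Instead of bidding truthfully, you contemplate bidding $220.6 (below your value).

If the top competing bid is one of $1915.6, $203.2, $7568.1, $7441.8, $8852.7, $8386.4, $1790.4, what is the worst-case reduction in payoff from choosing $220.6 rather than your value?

$5248.9

$1915.6: truthful gives $5123.7, deviation gives $0 → loss $5123.7.
$203.2: same outcome either way → loss $0.
$7568.1: same outcome either way → loss $0.
$7441.8: same outcome either way → loss $0.
$8852.7: same outcome either way → loss $0.
$8386.4: same outcome either way → loss $0.
$1790.4: truthful gives $5248.9, deviation gives $0 → loss $5248.9.
Maximum loss: $5248.9.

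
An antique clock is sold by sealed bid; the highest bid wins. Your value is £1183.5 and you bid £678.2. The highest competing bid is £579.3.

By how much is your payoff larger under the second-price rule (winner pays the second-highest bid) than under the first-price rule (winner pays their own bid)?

You have the highest bid, so you win under either rule.
Second-price: pay £579.3 → payoff £604.2.
First-price: pay your own bid £678.2 → payoff £505.3.
Difference = £604.2 − (£505.3) = £98.9.

£98.9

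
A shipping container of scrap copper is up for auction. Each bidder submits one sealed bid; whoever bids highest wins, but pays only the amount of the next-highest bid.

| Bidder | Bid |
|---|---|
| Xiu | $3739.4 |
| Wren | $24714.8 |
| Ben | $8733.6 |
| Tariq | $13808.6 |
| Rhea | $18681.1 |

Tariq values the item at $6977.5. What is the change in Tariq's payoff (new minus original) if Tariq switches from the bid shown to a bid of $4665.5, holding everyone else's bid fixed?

$0

The highest bid among the other bidders is $24714.8; Tariq's bid doesn't change that.
Original bid $13808.6: Tariq is not highest (top rival bid is $24714.8); payoff $0.
Alternative bid $4665.5: Tariq is not highest (top rival bid is $24714.8); payoff $0.
Change in payoff = $0 − ($0) = $0.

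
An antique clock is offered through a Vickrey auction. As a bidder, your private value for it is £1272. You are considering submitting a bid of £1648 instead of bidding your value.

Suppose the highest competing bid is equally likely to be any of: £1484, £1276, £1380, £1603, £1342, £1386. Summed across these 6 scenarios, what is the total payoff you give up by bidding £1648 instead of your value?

The deviation costs you only when the competing bid falls strictly between £1272 and £1648; elsewhere both bids give the same outcome.
£1484: truthful payoff £0, deviation payoff −£212 → loss £212.
£1276: truthful payoff £0, deviation payoff −£4 → loss £4.
£1380: truthful payoff £0, deviation payoff −£108 → loss £108.
£1603: truthful payoff £0, deviation payoff −£331 → loss £331.
£1342: truthful payoff £0, deviation payoff −£70 → loss £70.
£1386: truthful payoff £0, deviation payoff −£114 → loss £114.
Total loss = £212 + £4 + £108 + £331 + £70 + £114 = £839.

£839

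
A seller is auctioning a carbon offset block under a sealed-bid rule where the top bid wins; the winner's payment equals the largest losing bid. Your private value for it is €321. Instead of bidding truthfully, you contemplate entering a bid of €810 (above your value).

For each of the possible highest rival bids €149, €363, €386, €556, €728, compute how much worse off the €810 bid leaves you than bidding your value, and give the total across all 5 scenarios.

The deviation costs you only when the competing bid falls strictly between €321 and €810; elsewhere both bids give the same outcome.
€149: outcomes coincide → loss €0.
€363: truthful payoff €0, deviation payoff −€42 → loss €42.
€386: truthful payoff €0, deviation payoff −€65 → loss €65.
€556: truthful payoff €0, deviation payoff −€235 → loss €235.
€728: truthful payoff €0, deviation payoff −€407 → loss €407.
Total loss = €42 + €65 + €235 + €407 = €749.

€749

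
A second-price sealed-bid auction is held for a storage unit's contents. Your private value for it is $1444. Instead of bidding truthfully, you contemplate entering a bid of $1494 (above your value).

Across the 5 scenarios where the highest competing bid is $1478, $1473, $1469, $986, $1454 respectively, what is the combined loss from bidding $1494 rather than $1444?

$98

The deviation costs you only when the competing bid falls strictly between $1444 and $1494; elsewhere both bids give the same outcome.
$1478: truthful payoff $0, deviation payoff −$34 → loss $34.
$1473: truthful payoff $0, deviation payoff −$29 → loss $29.
$1469: truthful payoff $0, deviation payoff −$25 → loss $25.
$986: outcomes coincide → loss $0.
$1454: truthful payoff $0, deviation payoff −$10 → loss $10.
Total loss = $34 + $29 + $25 + $10 = $98.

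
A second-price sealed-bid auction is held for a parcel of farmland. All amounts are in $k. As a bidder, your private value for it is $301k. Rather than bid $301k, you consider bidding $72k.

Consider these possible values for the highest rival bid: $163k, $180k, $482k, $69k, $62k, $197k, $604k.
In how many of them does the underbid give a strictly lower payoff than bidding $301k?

The deviation hurts exactly when the highest competing bid lies strictly between $72k and $301k — underbidding then forfeits a profitable win.
$163k: inside the interval → strictly worse (loss $138k).
$180k: inside the interval → strictly worse (loss $121k).
$482k: above both → same outcome either way.
$69k: below both → same outcome either way.
$62k: below both → same outcome either way.
$197k: inside the interval → strictly worse (loss $104k).
$604k: above both → same outcome either way.
Count: 3.

3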